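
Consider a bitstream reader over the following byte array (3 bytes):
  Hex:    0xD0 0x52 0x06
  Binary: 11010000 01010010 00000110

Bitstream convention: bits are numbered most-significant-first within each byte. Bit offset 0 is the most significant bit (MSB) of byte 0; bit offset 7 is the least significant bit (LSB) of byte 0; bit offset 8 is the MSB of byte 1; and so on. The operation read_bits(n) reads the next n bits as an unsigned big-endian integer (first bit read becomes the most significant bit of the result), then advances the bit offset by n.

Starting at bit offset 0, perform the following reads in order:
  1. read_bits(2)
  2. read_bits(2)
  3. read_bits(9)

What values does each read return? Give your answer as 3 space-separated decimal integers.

Read 1: bits[0:2] width=2 -> value=3 (bin 11); offset now 2 = byte 0 bit 2; 22 bits remain
Read 2: bits[2:4] width=2 -> value=1 (bin 01); offset now 4 = byte 0 bit 4; 20 bits remain
Read 3: bits[4:13] width=9 -> value=10 (bin 000001010); offset now 13 = byte 1 bit 5; 11 bits remain

Answer: 3 1 10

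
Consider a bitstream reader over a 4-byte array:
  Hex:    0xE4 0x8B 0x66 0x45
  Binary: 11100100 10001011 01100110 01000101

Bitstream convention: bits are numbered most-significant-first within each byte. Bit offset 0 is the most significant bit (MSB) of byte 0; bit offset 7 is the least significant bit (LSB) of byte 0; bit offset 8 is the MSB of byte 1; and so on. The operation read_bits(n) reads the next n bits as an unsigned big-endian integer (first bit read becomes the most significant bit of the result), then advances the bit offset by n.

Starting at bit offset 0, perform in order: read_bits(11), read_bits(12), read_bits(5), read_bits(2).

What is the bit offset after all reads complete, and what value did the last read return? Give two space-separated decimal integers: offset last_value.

Answer: 30 1

Derivation:
Read 1: bits[0:11] width=11 -> value=1828 (bin 11100100100); offset now 11 = byte 1 bit 3; 21 bits remain
Read 2: bits[11:23] width=12 -> value=1459 (bin 010110110011); offset now 23 = byte 2 bit 7; 9 bits remain
Read 3: bits[23:28] width=5 -> value=4 (bin 00100); offset now 28 = byte 3 bit 4; 4 bits remain
Read 4: bits[28:30] width=2 -> value=1 (bin 01); offset now 30 = byte 3 bit 6; 2 bits remain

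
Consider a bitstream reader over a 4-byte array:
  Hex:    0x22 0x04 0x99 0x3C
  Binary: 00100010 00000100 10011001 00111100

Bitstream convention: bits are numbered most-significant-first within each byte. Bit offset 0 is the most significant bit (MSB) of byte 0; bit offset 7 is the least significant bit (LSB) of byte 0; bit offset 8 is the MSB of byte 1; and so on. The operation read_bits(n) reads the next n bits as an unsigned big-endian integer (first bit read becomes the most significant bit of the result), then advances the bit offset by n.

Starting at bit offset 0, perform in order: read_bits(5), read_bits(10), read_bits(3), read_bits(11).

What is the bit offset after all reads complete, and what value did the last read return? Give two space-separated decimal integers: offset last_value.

Read 1: bits[0:5] width=5 -> value=4 (bin 00100); offset now 5 = byte 0 bit 5; 27 bits remain
Read 2: bits[5:15] width=10 -> value=258 (bin 0100000010); offset now 15 = byte 1 bit 7; 17 bits remain
Read 3: bits[15:18] width=3 -> value=2 (bin 010); offset now 18 = byte 2 bit 2; 14 bits remain
Read 4: bits[18:29] width=11 -> value=807 (bin 01100100111); offset now 29 = byte 3 bit 5; 3 bits remain

Answer: 29 807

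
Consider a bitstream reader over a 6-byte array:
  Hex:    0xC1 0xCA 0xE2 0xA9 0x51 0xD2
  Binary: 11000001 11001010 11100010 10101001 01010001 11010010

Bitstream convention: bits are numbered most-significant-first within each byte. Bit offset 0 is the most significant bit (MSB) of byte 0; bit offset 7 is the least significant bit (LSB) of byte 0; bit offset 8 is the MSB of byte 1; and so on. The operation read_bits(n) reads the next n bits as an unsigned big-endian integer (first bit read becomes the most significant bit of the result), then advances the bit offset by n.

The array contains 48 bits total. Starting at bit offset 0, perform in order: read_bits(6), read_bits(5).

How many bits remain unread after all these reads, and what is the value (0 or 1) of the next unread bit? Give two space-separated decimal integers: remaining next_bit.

Answer: 37 0

Derivation:
Read 1: bits[0:6] width=6 -> value=48 (bin 110000); offset now 6 = byte 0 bit 6; 42 bits remain
Read 2: bits[6:11] width=5 -> value=14 (bin 01110); offset now 11 = byte 1 bit 3; 37 bits remain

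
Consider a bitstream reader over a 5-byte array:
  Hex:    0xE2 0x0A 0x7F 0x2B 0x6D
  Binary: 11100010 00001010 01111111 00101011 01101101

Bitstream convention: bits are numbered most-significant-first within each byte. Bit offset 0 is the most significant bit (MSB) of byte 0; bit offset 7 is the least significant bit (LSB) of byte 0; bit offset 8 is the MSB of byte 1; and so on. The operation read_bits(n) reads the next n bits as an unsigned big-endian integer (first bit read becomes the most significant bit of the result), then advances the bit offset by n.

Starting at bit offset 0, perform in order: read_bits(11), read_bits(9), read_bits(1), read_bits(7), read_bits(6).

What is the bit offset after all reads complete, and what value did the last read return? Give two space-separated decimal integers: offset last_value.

Read 1: bits[0:11] width=11 -> value=1808 (bin 11100010000); offset now 11 = byte 1 bit 3; 29 bits remain
Read 2: bits[11:20] width=9 -> value=167 (bin 010100111); offset now 20 = byte 2 bit 4; 20 bits remain
Read 3: bits[20:21] width=1 -> value=1 (bin 1); offset now 21 = byte 2 bit 5; 19 bits remain
Read 4: bits[21:28] width=7 -> value=114 (bin 1110010); offset now 28 = byte 3 bit 4; 12 bits remain
Read 5: bits[28:34] width=6 -> value=45 (bin 101101); offset now 34 = byte 4 bit 2; 6 bits remain

Answer: 34 45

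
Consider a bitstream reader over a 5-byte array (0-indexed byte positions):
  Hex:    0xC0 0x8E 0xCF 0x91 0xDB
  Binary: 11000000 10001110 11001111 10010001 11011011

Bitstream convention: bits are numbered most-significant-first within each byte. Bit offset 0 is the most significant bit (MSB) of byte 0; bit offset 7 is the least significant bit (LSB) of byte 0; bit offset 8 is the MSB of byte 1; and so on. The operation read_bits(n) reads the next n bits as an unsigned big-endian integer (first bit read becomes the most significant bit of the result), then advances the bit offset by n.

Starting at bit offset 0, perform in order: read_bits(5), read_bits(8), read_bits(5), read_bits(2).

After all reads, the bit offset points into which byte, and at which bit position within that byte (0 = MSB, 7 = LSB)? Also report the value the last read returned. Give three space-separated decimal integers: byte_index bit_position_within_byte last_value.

Answer: 2 4 0

Derivation:
Read 1: bits[0:5] width=5 -> value=24 (bin 11000); offset now 5 = byte 0 bit 5; 35 bits remain
Read 2: bits[5:13] width=8 -> value=17 (bin 00010001); offset now 13 = byte 1 bit 5; 27 bits remain
Read 3: bits[13:18] width=5 -> value=27 (bin 11011); offset now 18 = byte 2 bit 2; 22 bits remain
Read 4: bits[18:20] width=2 -> value=0 (bin 00); offset now 20 = byte 2 bit 4; 20 bits remain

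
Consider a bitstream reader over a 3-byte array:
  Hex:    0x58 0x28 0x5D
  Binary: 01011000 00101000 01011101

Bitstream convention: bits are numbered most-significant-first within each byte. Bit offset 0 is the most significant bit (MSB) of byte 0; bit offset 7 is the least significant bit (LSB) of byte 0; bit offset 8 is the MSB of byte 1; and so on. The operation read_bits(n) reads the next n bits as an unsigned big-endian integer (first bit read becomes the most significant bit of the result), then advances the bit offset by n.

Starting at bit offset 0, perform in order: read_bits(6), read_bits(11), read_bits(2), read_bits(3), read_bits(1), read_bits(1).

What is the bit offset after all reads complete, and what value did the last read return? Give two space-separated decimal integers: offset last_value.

Answer: 24 1

Derivation:
Read 1: bits[0:6] width=6 -> value=22 (bin 010110); offset now 6 = byte 0 bit 6; 18 bits remain
Read 2: bits[6:17] width=11 -> value=80 (bin 00001010000); offset now 17 = byte 2 bit 1; 7 bits remain
Read 3: bits[17:19] width=2 -> value=2 (bin 10); offset now 19 = byte 2 bit 3; 5 bits remain
Read 4: bits[19:22] width=3 -> value=7 (bin 111); offset now 22 = byte 2 bit 6; 2 bits remain
Read 5: bits[22:23] width=1 -> value=0 (bin 0); offset now 23 = byte 2 bit 7; 1 bits remain
Read 6: bits[23:24] width=1 -> value=1 (bin 1); offset now 24 = byte 3 bit 0; 0 bits remain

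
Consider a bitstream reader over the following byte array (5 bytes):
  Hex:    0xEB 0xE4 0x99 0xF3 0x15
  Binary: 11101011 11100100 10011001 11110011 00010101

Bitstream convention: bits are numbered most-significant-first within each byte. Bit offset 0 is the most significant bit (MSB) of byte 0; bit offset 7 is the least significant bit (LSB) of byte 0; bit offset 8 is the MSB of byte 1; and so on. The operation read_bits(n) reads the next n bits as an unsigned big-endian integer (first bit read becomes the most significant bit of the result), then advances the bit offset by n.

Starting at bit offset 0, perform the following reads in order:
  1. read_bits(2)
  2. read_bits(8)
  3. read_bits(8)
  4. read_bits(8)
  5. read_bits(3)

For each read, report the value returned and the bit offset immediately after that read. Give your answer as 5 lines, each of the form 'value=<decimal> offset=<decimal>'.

Answer: value=3 offset=2
value=175 offset=10
value=146 offset=18
value=103 offset=26
value=6 offset=29

Derivation:
Read 1: bits[0:2] width=2 -> value=3 (bin 11); offset now 2 = byte 0 bit 2; 38 bits remain
Read 2: bits[2:10] width=8 -> value=175 (bin 10101111); offset now 10 = byte 1 bit 2; 30 bits remain
Read 3: bits[10:18] width=8 -> value=146 (bin 10010010); offset now 18 = byte 2 bit 2; 22 bits remain
Read 4: bits[18:26] width=8 -> value=103 (bin 01100111); offset now 26 = byte 3 bit 2; 14 bits remain
Read 5: bits[26:29] width=3 -> value=6 (bin 110); offset now 29 = byte 3 bit 5; 11 bits remain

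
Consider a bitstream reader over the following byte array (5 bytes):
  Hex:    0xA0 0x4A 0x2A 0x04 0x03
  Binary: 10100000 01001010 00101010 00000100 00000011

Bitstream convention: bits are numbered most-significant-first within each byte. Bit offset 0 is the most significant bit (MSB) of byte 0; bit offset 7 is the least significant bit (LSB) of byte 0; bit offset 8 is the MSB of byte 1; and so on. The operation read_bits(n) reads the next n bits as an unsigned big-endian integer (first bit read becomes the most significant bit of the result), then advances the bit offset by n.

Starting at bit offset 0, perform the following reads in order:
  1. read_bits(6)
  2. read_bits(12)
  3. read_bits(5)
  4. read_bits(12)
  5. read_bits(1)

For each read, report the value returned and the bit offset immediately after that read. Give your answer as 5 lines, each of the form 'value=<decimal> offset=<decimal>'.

Answer: value=40 offset=6
value=296 offset=18
value=21 offset=23
value=32 offset=35
value=0 offset=36

Derivation:
Read 1: bits[0:6] width=6 -> value=40 (bin 101000); offset now 6 = byte 0 bit 6; 34 bits remain
Read 2: bits[6:18] width=12 -> value=296 (bin 000100101000); offset now 18 = byte 2 bit 2; 22 bits remain
Read 3: bits[18:23] width=5 -> value=21 (bin 10101); offset now 23 = byte 2 bit 7; 17 bits remain
Read 4: bits[23:35] width=12 -> value=32 (bin 000000100000); offset now 35 = byte 4 bit 3; 5 bits remain
Read 5: bits[35:36] width=1 -> value=0 (bin 0); offset now 36 = byte 4 bit 4; 4 bits remain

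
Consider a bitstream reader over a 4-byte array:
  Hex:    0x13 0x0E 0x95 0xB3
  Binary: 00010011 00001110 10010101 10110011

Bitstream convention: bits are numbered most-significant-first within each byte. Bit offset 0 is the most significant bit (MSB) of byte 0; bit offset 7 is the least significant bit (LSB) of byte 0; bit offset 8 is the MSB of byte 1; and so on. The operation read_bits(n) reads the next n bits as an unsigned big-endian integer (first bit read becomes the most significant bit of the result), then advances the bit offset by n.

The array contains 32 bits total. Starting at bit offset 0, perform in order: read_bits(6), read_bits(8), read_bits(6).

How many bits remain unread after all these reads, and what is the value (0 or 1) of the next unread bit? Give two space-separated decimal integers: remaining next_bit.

Read 1: bits[0:6] width=6 -> value=4 (bin 000100); offset now 6 = byte 0 bit 6; 26 bits remain
Read 2: bits[6:14] width=8 -> value=195 (bin 11000011); offset now 14 = byte 1 bit 6; 18 bits remain
Read 3: bits[14:20] width=6 -> value=41 (bin 101001); offset now 20 = byte 2 bit 4; 12 bits remain

Answer: 12 0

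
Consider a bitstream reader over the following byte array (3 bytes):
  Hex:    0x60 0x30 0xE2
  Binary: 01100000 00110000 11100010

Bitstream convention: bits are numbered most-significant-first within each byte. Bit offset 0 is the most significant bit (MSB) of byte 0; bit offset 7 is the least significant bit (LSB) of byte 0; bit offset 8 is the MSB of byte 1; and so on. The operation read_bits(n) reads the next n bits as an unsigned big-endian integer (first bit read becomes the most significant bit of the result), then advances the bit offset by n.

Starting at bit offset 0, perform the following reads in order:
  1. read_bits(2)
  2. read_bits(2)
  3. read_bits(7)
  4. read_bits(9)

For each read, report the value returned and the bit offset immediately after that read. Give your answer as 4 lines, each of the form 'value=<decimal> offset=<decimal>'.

Answer: value=1 offset=2
value=2 offset=4
value=1 offset=11
value=270 offset=20

Derivation:
Read 1: bits[0:2] width=2 -> value=1 (bin 01); offset now 2 = byte 0 bit 2; 22 bits remain
Read 2: bits[2:4] width=2 -> value=2 (bin 10); offset now 4 = byte 0 bit 4; 20 bits remain
Read 3: bits[4:11] width=7 -> value=1 (bin 0000001); offset now 11 = byte 1 bit 3; 13 bits remain
Read 4: bits[11:20] width=9 -> value=270 (bin 100001110); offset now 20 = byte 2 bit 4; 4 bits remain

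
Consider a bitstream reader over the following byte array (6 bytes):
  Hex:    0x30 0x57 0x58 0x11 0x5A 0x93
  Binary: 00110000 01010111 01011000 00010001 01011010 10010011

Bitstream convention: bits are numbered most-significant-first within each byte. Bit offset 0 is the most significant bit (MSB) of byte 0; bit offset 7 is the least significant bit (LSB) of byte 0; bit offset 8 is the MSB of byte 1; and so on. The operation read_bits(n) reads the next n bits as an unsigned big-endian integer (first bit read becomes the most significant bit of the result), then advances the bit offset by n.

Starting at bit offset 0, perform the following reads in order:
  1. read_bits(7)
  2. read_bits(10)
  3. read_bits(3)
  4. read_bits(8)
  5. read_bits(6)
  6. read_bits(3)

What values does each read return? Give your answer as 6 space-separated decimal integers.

Read 1: bits[0:7] width=7 -> value=24 (bin 0011000); offset now 7 = byte 0 bit 7; 41 bits remain
Read 2: bits[7:17] width=10 -> value=174 (bin 0010101110); offset now 17 = byte 2 bit 1; 31 bits remain
Read 3: bits[17:20] width=3 -> value=5 (bin 101); offset now 20 = byte 2 bit 4; 28 bits remain
Read 4: bits[20:28] width=8 -> value=129 (bin 10000001); offset now 28 = byte 3 bit 4; 20 bits remain
Read 5: bits[28:34] width=6 -> value=5 (bin 000101); offset now 34 = byte 4 bit 2; 14 bits remain
Read 6: bits[34:37] width=3 -> value=3 (bin 011); offset now 37 = byte 4 bit 5; 11 bits remain

Answer: 24 174 5 129 5 3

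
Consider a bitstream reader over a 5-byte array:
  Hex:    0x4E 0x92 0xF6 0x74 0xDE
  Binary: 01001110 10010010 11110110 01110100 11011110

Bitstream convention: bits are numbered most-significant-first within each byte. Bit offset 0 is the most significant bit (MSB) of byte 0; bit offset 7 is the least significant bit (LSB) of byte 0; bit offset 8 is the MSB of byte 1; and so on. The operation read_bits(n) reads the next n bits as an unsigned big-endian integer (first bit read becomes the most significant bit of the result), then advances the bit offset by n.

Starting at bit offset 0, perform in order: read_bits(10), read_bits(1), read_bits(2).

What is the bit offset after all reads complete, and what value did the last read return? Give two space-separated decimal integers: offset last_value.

Answer: 13 2

Derivation:
Read 1: bits[0:10] width=10 -> value=314 (bin 0100111010); offset now 10 = byte 1 bit 2; 30 bits remain
Read 2: bits[10:11] width=1 -> value=0 (bin 0); offset now 11 = byte 1 bit 3; 29 bits remain
Read 3: bits[11:13] width=2 -> value=2 (bin 10); offset now 13 = byte 1 bit 5; 27 bits remain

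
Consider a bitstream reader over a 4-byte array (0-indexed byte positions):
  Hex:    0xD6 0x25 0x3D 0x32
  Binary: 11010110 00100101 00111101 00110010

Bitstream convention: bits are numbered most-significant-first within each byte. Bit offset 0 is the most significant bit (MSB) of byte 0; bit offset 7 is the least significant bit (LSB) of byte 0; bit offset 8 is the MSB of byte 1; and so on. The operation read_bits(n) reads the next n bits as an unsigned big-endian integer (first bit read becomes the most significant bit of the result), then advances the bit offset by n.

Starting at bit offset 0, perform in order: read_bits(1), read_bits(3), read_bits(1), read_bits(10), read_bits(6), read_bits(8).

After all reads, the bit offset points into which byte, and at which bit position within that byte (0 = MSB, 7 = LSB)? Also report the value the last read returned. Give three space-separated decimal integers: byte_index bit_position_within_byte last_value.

Answer: 3 5 166

Derivation:
Read 1: bits[0:1] width=1 -> value=1 (bin 1); offset now 1 = byte 0 bit 1; 31 bits remain
Read 2: bits[1:4] width=3 -> value=5 (bin 101); offset now 4 = byte 0 bit 4; 28 bits remain
Read 3: bits[4:5] width=1 -> value=0 (bin 0); offset now 5 = byte 0 bit 5; 27 bits remain
Read 4: bits[5:15] width=10 -> value=786 (bin 1100010010); offset now 15 = byte 1 bit 7; 17 bits remain
Read 5: bits[15:21] width=6 -> value=39 (bin 100111); offset now 21 = byte 2 bit 5; 11 bits remain
Read 6: bits[21:29] width=8 -> value=166 (bin 10100110); offset now 29 = byte 3 bit 5; 3 bits remain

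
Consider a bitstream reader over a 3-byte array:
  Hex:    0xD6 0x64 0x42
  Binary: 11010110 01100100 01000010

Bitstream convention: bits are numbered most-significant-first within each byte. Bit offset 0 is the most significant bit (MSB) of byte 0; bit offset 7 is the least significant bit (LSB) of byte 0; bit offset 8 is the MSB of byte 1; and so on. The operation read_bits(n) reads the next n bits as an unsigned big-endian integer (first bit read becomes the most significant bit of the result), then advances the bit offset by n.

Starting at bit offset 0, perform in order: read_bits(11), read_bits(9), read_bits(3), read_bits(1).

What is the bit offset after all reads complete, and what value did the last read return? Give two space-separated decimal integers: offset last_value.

Read 1: bits[0:11] width=11 -> value=1715 (bin 11010110011); offset now 11 = byte 1 bit 3; 13 bits remain
Read 2: bits[11:20] width=9 -> value=68 (bin 001000100); offset now 20 = byte 2 bit 4; 4 bits remain
Read 3: bits[20:23] width=3 -> value=1 (bin 001); offset now 23 = byte 2 bit 7; 1 bits remain
Read 4: bits[23:24] width=1 -> value=0 (bin 0); offset now 24 = byte 3 bit 0; 0 bits remain

Answer: 24 0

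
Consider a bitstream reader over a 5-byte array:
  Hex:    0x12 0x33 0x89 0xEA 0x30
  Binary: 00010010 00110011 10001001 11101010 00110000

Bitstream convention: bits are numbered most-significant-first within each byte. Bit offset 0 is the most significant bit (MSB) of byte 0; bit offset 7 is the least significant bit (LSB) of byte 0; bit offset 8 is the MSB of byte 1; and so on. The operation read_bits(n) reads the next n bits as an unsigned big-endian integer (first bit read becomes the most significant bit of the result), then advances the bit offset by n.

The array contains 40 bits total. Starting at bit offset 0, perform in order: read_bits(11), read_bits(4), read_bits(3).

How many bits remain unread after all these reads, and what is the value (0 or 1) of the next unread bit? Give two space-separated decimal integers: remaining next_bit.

Read 1: bits[0:11] width=11 -> value=145 (bin 00010010001); offset now 11 = byte 1 bit 3; 29 bits remain
Read 2: bits[11:15] width=4 -> value=9 (bin 1001); offset now 15 = byte 1 bit 7; 25 bits remain
Read 3: bits[15:18] width=3 -> value=6 (bin 110); offset now 18 = byte 2 bit 2; 22 bits remain

Answer: 22 0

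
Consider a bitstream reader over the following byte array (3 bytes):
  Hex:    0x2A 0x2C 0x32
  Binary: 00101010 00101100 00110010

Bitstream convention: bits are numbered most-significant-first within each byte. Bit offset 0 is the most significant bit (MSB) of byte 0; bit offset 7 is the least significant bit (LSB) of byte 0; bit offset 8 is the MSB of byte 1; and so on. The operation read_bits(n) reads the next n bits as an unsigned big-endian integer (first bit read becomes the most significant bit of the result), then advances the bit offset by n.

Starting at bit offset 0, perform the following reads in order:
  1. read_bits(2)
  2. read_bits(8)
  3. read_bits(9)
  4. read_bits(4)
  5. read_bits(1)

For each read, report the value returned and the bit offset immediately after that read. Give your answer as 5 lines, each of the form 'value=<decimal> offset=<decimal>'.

Answer: value=0 offset=2
value=168 offset=10
value=353 offset=19
value=9 offset=23
value=0 offset=24

Derivation:
Read 1: bits[0:2] width=2 -> value=0 (bin 00); offset now 2 = byte 0 bit 2; 22 bits remain
Read 2: bits[2:10] width=8 -> value=168 (bin 10101000); offset now 10 = byte 1 bit 2; 14 bits remain
Read 3: bits[10:19] width=9 -> value=353 (bin 101100001); offset now 19 = byte 2 bit 3; 5 bits remain
Read 4: bits[19:23] width=4 -> value=9 (bin 1001); offset now 23 = byte 2 bit 7; 1 bits remain
Read 5: bits[23:24] width=1 -> value=0 (bin 0); offset now 24 = byte 3 bit 0; 0 bits remain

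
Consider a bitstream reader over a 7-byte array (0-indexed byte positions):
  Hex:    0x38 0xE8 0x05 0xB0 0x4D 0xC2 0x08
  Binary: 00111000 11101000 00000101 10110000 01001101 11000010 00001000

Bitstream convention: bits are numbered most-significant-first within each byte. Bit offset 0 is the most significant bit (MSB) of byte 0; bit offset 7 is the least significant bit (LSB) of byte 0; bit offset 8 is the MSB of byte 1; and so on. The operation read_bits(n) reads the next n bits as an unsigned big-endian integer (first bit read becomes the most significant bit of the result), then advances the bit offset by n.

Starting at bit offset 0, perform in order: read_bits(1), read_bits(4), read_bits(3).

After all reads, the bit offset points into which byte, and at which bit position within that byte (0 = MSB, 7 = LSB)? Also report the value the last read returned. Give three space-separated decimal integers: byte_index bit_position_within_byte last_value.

Read 1: bits[0:1] width=1 -> value=0 (bin 0); offset now 1 = byte 0 bit 1; 55 bits remain
Read 2: bits[1:5] width=4 -> value=7 (bin 0111); offset now 5 = byte 0 bit 5; 51 bits remain
Read 3: bits[5:8] width=3 -> value=0 (bin 000); offset now 8 = byte 1 bit 0; 48 bits remain

Answer: 1 0 0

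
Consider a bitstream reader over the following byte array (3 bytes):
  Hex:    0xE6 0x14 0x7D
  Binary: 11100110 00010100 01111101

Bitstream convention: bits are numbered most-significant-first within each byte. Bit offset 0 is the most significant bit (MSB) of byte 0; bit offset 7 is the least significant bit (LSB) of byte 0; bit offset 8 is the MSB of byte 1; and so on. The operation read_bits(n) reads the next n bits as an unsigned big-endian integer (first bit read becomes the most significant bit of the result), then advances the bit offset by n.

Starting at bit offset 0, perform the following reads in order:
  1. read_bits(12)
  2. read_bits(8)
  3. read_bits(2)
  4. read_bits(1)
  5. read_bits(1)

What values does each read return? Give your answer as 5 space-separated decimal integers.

Answer: 3681 71 3 0 1

Derivation:
Read 1: bits[0:12] width=12 -> value=3681 (bin 111001100001); offset now 12 = byte 1 bit 4; 12 bits remain
Read 2: bits[12:20] width=8 -> value=71 (bin 01000111); offset now 20 = byte 2 bit 4; 4 bits remain
Read 3: bits[20:22] width=2 -> value=3 (bin 11); offset now 22 = byte 2 bit 6; 2 bits remain
Read 4: bits[22:23] width=1 -> value=0 (bin 0); offset now 23 = byte 2 bit 7; 1 bits remain
Read 5: bits[23:24] width=1 -> value=1 (bin 1); offset now 24 = byte 3 bit 0; 0 bits remain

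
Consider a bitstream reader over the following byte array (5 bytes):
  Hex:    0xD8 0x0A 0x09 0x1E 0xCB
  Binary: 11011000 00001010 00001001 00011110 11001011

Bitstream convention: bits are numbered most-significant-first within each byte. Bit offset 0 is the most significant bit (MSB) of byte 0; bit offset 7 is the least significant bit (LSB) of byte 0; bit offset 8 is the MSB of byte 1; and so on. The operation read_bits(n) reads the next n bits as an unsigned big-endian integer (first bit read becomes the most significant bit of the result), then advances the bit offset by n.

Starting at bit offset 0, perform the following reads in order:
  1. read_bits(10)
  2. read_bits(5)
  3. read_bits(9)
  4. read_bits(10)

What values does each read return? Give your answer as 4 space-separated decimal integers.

Answer: 864 5 9 123

Derivation:
Read 1: bits[0:10] width=10 -> value=864 (bin 1101100000); offset now 10 = byte 1 bit 2; 30 bits remain
Read 2: bits[10:15] width=5 -> value=5 (bin 00101); offset now 15 = byte 1 bit 7; 25 bits remain
Read 3: bits[15:24] width=9 -> value=9 (bin 000001001); offset now 24 = byte 3 bit 0; 16 bits remain
Read 4: bits[24:34] width=10 -> value=123 (bin 0001111011); offset now 34 = byte 4 bit 2; 6 bits remain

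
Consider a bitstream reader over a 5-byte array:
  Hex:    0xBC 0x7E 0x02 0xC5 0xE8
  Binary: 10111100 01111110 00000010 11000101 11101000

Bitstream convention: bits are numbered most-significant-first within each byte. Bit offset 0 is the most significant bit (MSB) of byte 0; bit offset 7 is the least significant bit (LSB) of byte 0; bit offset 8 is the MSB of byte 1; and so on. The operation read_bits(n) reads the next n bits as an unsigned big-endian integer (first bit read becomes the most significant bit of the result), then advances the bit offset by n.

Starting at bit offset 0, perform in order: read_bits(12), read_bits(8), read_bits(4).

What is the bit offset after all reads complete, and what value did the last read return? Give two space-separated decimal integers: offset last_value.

Answer: 24 2

Derivation:
Read 1: bits[0:12] width=12 -> value=3015 (bin 101111000111); offset now 12 = byte 1 bit 4; 28 bits remain
Read 2: bits[12:20] width=8 -> value=224 (bin 11100000); offset now 20 = byte 2 bit 4; 20 bits remain
Read 3: bits[20:24] width=4 -> value=2 (bin 0010); offset now 24 = byte 3 bit 0; 16 bits remain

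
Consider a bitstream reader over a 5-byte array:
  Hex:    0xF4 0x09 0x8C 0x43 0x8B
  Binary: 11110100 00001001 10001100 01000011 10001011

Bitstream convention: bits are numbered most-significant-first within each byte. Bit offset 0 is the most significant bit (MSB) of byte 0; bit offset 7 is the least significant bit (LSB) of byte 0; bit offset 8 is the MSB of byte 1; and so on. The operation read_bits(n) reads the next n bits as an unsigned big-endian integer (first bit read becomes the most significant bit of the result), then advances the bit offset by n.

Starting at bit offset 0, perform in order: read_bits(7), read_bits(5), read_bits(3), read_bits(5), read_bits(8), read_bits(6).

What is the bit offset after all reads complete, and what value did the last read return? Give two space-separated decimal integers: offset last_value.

Answer: 34 14

Derivation:
Read 1: bits[0:7] width=7 -> value=122 (bin 1111010); offset now 7 = byte 0 bit 7; 33 bits remain
Read 2: bits[7:12] width=5 -> value=0 (bin 00000); offset now 12 = byte 1 bit 4; 28 bits remain
Read 3: bits[12:15] width=3 -> value=4 (bin 100); offset now 15 = byte 1 bit 7; 25 bits remain
Read 4: bits[15:20] width=5 -> value=24 (bin 11000); offset now 20 = byte 2 bit 4; 20 bits remain
Read 5: bits[20:28] width=8 -> value=196 (bin 11000100); offset now 28 = byte 3 bit 4; 12 bits remain
Read 6: bits[28:34] width=6 -> value=14 (bin 001110); offset now 34 = byte 4 bit 2; 6 bits remain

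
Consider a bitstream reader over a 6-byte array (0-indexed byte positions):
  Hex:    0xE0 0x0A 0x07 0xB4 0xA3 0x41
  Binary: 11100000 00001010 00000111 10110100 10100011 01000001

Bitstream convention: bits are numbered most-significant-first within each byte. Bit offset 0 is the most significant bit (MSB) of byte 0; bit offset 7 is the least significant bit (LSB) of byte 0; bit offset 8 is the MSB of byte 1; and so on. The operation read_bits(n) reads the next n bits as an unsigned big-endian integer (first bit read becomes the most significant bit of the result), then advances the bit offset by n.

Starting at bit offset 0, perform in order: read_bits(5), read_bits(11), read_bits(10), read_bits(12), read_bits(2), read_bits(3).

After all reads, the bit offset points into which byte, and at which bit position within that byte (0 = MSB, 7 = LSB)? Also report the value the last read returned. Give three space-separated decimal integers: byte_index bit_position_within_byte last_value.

Read 1: bits[0:5] width=5 -> value=28 (bin 11100); offset now 5 = byte 0 bit 5; 43 bits remain
Read 2: bits[5:16] width=11 -> value=10 (bin 00000001010); offset now 16 = byte 2 bit 0; 32 bits remain
Read 3: bits[16:26] width=10 -> value=30 (bin 0000011110); offset now 26 = byte 3 bit 2; 22 bits remain
Read 4: bits[26:38] width=12 -> value=3368 (bin 110100101000); offset now 38 = byte 4 bit 6; 10 bits remain
Read 5: bits[38:40] width=2 -> value=3 (bin 11); offset now 40 = byte 5 bit 0; 8 bits remain
Read 6: bits[40:43] width=3 -> value=2 (bin 010); offset now 43 = byte 5 bit 3; 5 bits remain

Answer: 5 3 2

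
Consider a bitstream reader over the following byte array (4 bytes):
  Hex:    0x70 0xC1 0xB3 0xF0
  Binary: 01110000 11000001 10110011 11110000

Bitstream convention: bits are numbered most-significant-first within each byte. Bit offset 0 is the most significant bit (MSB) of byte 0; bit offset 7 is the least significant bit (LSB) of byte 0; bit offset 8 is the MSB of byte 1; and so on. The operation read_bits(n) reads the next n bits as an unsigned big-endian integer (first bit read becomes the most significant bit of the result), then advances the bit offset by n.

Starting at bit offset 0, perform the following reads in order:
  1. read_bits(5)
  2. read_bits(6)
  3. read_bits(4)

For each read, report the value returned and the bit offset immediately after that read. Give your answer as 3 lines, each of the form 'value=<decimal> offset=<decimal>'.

Read 1: bits[0:5] width=5 -> value=14 (bin 01110); offset now 5 = byte 0 bit 5; 27 bits remain
Read 2: bits[5:11] width=6 -> value=6 (bin 000110); offset now 11 = byte 1 bit 3; 21 bits remain
Read 3: bits[11:15] width=4 -> value=0 (bin 0000); offset now 15 = byte 1 bit 7; 17 bits remain

Answer: value=14 offset=5
value=6 offset=11
value=0 offset=15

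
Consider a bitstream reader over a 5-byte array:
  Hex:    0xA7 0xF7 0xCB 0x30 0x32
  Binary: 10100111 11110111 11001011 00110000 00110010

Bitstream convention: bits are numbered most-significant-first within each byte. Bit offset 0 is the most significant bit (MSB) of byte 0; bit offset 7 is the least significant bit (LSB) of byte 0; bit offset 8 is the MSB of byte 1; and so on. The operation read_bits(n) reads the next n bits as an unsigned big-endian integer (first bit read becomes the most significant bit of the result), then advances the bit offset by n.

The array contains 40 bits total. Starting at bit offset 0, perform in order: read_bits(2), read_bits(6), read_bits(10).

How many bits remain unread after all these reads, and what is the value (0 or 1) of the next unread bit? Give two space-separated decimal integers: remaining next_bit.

Answer: 22 0

Derivation:
Read 1: bits[0:2] width=2 -> value=2 (bin 10); offset now 2 = byte 0 bit 2; 38 bits remain
Read 2: bits[2:8] width=6 -> value=39 (bin 100111); offset now 8 = byte 1 bit 0; 32 bits remain
Read 3: bits[8:18] width=10 -> value=991 (bin 1111011111); offset now 18 = byte 2 bit 2; 22 bits remain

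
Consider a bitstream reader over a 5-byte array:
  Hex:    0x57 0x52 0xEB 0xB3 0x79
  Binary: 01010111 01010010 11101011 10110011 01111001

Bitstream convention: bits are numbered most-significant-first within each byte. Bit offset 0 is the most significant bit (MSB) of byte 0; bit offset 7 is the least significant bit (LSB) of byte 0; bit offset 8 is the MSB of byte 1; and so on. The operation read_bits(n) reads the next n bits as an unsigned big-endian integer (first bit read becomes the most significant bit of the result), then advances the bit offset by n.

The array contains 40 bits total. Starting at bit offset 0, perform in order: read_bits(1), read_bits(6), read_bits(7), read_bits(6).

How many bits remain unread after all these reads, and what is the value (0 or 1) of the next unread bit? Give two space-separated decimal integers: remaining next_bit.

Read 1: bits[0:1] width=1 -> value=0 (bin 0); offset now 1 = byte 0 bit 1; 39 bits remain
Read 2: bits[1:7] width=6 -> value=43 (bin 101011); offset now 7 = byte 0 bit 7; 33 bits remain
Read 3: bits[7:14] width=7 -> value=84 (bin 1010100); offset now 14 = byte 1 bit 6; 26 bits remain
Read 4: bits[14:20] width=6 -> value=46 (bin 101110); offset now 20 = byte 2 bit 4; 20 bits remain

Answer: 20 1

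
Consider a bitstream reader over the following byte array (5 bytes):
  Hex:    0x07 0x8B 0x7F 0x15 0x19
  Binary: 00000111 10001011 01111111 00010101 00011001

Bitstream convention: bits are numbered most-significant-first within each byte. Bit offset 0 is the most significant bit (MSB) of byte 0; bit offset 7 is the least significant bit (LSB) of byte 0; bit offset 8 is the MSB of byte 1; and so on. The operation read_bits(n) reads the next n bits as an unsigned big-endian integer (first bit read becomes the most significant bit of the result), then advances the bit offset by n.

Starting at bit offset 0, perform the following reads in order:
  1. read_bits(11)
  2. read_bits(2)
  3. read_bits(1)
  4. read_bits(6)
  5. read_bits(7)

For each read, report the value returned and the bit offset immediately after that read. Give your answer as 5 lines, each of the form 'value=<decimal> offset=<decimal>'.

Answer: value=60 offset=11
value=1 offset=13
value=0 offset=14
value=55 offset=20
value=120 offset=27

Derivation:
Read 1: bits[0:11] width=11 -> value=60 (bin 00000111100); offset now 11 = byte 1 bit 3; 29 bits remain
Read 2: bits[11:13] width=2 -> value=1 (bin 01); offset now 13 = byte 1 bit 5; 27 bits remain
Read 3: bits[13:14] width=1 -> value=0 (bin 0); offset now 14 = byte 1 bit 6; 26 bits remain
Read 4: bits[14:20] width=6 -> value=55 (bin 110111); offset now 20 = byte 2 bit 4; 20 bits remain
Read 5: bits[20:27] width=7 -> value=120 (bin 1111000); offset now 27 = byte 3 bit 3; 13 bits remain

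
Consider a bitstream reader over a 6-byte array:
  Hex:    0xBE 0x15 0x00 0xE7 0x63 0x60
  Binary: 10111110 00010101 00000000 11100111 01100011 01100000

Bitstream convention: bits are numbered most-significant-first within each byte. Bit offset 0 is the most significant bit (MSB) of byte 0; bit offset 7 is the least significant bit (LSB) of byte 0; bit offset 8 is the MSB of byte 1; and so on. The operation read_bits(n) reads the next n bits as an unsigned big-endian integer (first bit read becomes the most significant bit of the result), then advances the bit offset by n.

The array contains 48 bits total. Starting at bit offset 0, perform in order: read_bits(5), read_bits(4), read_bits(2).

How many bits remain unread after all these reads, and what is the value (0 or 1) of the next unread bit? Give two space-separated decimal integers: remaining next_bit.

Answer: 37 1

Derivation:
Read 1: bits[0:5] width=5 -> value=23 (bin 10111); offset now 5 = byte 0 bit 5; 43 bits remain
Read 2: bits[5:9] width=4 -> value=12 (bin 1100); offset now 9 = byte 1 bit 1; 39 bits remain
Read 3: bits[9:11] width=2 -> value=0 (bin 00); offset now 11 = byte 1 bit 3; 37 bits remain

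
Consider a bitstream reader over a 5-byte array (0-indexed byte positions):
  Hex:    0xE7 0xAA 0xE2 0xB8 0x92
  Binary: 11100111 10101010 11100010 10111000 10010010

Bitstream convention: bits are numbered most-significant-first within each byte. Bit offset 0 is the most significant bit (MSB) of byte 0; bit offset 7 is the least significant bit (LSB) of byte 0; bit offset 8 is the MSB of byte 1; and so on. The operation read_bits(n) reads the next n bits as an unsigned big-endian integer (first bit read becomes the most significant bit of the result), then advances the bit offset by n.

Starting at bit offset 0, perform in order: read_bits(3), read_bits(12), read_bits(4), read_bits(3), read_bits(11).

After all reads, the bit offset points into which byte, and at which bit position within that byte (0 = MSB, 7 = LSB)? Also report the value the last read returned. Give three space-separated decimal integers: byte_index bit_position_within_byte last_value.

Answer: 4 1 1393

Derivation:
Read 1: bits[0:3] width=3 -> value=7 (bin 111); offset now 3 = byte 0 bit 3; 37 bits remain
Read 2: bits[3:15] width=12 -> value=981 (bin 001111010101); offset now 15 = byte 1 bit 7; 25 bits remain
Read 3: bits[15:19] width=4 -> value=7 (bin 0111); offset now 19 = byte 2 bit 3; 21 bits remain
Read 4: bits[19:22] width=3 -> value=0 (bin 000); offset now 22 = byte 2 bit 6; 18 bits remain
Read 5: bits[22:33] width=11 -> value=1393 (bin 10101110001); offset now 33 = byte 4 bit 1; 7 bits remain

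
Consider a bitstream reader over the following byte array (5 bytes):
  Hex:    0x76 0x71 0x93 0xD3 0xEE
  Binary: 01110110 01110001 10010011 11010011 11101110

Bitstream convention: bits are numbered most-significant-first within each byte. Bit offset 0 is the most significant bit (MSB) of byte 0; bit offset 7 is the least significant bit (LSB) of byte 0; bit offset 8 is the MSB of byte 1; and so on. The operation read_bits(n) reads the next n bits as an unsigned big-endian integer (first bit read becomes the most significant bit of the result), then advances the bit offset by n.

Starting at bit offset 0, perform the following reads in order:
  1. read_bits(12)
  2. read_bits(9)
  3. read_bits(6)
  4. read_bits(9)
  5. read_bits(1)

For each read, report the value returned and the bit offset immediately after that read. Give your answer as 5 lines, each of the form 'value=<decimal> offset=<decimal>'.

Read 1: bits[0:12] width=12 -> value=1895 (bin 011101100111); offset now 12 = byte 1 bit 4; 28 bits remain
Read 2: bits[12:21] width=9 -> value=50 (bin 000110010); offset now 21 = byte 2 bit 5; 19 bits remain
Read 3: bits[21:27] width=6 -> value=30 (bin 011110); offset now 27 = byte 3 bit 3; 13 bits remain
Read 4: bits[27:36] width=9 -> value=318 (bin 100111110); offset now 36 = byte 4 bit 4; 4 bits remain
Read 5: bits[36:37] width=1 -> value=1 (bin 1); offset now 37 = byte 4 bit 5; 3 bits remain

Answer: value=1895 offset=12
value=50 offset=21
value=30 offset=27
value=318 offset=36
value=1 offset=37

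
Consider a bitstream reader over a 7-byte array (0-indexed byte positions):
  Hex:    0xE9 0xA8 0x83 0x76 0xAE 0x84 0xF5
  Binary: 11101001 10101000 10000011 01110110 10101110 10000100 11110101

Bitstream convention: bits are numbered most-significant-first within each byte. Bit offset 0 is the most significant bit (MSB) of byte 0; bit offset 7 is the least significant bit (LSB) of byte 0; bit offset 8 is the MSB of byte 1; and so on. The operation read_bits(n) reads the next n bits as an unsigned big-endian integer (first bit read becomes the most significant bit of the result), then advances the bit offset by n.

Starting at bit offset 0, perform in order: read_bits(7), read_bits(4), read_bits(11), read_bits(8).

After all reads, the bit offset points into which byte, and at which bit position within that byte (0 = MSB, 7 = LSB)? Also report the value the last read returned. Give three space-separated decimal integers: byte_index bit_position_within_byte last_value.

Answer: 3 6 221

Derivation:
Read 1: bits[0:7] width=7 -> value=116 (bin 1110100); offset now 7 = byte 0 bit 7; 49 bits remain
Read 2: bits[7:11] width=4 -> value=13 (bin 1101); offset now 11 = byte 1 bit 3; 45 bits remain
Read 3: bits[11:22] width=11 -> value=544 (bin 01000100000); offset now 22 = byte 2 bit 6; 34 bits remain
Read 4: bits[22:30] width=8 -> value=221 (bin 11011101); offset now 30 = byte 3 bit 6; 26 bits remain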